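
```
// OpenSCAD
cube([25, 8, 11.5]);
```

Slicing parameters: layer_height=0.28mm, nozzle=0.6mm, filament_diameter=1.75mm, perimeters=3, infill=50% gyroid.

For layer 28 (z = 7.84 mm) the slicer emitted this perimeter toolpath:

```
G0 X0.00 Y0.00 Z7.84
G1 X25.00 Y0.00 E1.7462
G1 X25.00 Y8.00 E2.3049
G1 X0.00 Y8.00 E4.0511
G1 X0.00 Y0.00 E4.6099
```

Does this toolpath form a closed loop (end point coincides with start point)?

yes

Start point (G0): (0.00, 0.00). End point (last G1): the path returns to the start — closed.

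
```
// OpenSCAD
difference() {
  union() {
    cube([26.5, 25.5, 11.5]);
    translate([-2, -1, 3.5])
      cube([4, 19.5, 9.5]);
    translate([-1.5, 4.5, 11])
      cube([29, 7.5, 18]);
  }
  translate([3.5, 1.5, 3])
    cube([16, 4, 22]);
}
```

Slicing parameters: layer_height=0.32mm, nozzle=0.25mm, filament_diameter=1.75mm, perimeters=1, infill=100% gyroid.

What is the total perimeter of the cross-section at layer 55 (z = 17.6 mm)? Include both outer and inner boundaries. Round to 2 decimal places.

75.00 mm

At z = 17.6 mm: the cube is absent (z outside [0, 11.5]); the cube at (-2, -1) is absent (z outside [3.5, 13]); the cube at (-1.5, 4.5) is present — its section is the full 29×7.5 rectangle (perimeter 73.00 mm); Merging all regions: only the 29×7.5 cube at (-1.5, 4.5) is present, so the union is just that shape — boundary = 73.00 mm; the cube at (3.5, 1.5) is present — its section is the full 16×4 rectangle (perimeter 40.00 mm); Taking the first minus the rest: starting from the result so far, the 16×4 cube at (3.5, 1.5) partially overlaps it — only the 16.00 mm² overlap (of its 64.00 mm²) is removed, clipping the outline — boundary = 75.00 mm. Overall, the cross-section is a single solid region. Total boundary length (outer) = 75.00 mm.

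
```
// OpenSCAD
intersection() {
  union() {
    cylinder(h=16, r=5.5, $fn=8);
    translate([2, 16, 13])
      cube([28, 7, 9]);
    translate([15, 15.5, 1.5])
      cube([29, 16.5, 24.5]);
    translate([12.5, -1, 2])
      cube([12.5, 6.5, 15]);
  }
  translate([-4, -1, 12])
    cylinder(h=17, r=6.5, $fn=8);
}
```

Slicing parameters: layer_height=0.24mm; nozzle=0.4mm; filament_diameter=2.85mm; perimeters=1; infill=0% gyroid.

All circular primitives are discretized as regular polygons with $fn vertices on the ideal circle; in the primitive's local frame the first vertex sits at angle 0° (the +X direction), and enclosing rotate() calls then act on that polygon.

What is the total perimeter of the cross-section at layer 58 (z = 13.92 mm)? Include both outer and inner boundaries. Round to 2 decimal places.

27.82 mm

At z = 13.92 mm: the cylinder: section is a regular 8-gon, circumradius r=5.5 (perimeter = 2·8·5.500·sin(180°/8) = 33.68 mm); the cube at (2, 16) is present — its section is the full 28×7 rectangle (perimeter 70.00 mm); the cube at (15, 15.5) is present — its section is the full 29×16.5 rectangle (perimeter 91.00 mm); the cube at (12.5, -1) (footprint 12.5×6.5) is included at this height (perimeter 38.00 mm); Taking the union: the regions partially overlap (shared area 105.00 mm²), so the edge portions inside another operand are dropped and the merged outline is re-measured after clipping — boundary = 188.68 mm; the cylinder at (-4, -1): section is a regular 8-gon, circumradius r=6.5 (perimeter = 2·8·6.500·sin(180°/8) = 39.80 mm); Taking the intersection: the r=6.5 cylinder at (-4, -1) partially overlaps that combined region; clipping to the common part keeps 55.27 mm² — boundary = 27.82 mm. Overall, the cross-section is a single solid region. Total boundary length (outer) = 27.82 mm.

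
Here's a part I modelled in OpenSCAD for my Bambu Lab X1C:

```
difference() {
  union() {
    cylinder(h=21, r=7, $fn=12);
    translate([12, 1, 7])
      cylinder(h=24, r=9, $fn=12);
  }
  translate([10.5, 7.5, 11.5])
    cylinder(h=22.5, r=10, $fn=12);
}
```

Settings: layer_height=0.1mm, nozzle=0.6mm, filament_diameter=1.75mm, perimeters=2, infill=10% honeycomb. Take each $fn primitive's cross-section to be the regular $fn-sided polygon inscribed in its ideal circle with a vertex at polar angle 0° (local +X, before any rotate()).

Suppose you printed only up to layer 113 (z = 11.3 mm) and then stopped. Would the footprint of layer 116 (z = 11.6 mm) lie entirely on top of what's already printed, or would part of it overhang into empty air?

entirely on top

Compare the two slices. At z = 11.3: the r=7 cylinder gives a regular 12-gon of circumradius 7 (constant along its height) (area = (12/2)·7.000²·sin(360°/12) = 147.00 mm²); the r=9 cylinder at (12, 1) gives a regular 12-gon of circumradius 9 (constant along its height) (area = (12/2)·9.000²·sin(360°/12) = 243.00 mm²); Taking the union: the regions partially overlap — summed areas 390.00 mm² minus the doubly-counted overlap 24.29 mm² gives 365.71 mm² — area = 365.71 mm²; the cylinder at (10.5, 7.5) is not intersected at this z (z outside [11.5, 34]); Taking the first minus the rest: none of the subtracted shapes is present at this height, so that combined region is unchanged — area = 365.71 mm². At z = 11.6: the r=7 cylinder gives a regular 12-gon of circumradius 7 (constant along its height) (area = (12/2)·7.000²·sin(360°/12) = 147.00 mm²); the r=9 cylinder at (12, 1) gives a regular 12-gon of circumradius 9 (constant along its height) (area = (12/2)·9.000²·sin(360°/12) = 243.00 mm²); Taking the union: the regions partially overlap — summed areas 390.00 mm² minus the doubly-counted overlap 24.29 mm² gives 365.71 mm² — area = 365.71 mm²; the cylinder at (10.5, 7.5): section is a regular 12-gon, circumradius r=10 (area = (12/2)·10.000²·sin(360°/12) = 300.00 mm²); After the difference (first − rest): starting from the result so far (365.71 mm²), the r=10 cylinder at (10.5, 7.5) partially overlaps it — only the 159.54 mm² overlap (of its 300.00 mm²) is removed, clipping the outline — area = 206.18 mm². Checking containment: the cross-section at z = 11.6 is a subset of the cross-section at z = 11.3.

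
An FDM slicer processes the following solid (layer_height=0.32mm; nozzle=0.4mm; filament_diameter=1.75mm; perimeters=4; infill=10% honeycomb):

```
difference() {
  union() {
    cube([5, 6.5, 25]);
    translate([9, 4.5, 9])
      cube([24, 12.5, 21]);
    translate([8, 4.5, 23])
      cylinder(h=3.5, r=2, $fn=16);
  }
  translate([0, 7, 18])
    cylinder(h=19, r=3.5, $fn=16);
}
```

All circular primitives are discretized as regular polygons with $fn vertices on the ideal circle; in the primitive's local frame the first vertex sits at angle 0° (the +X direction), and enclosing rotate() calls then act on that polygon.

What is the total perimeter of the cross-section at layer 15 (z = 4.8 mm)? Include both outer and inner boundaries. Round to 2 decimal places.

23.00 mm

At z = 4.8 mm: the 5×6.5 cube contributes its full rectangle (perimeter 23.00 mm); the cube at (9, 4.5) is absent (z outside [9, 30]); the cylinder at (8, 4.5) is not intersected at this z (z outside [23, 26.5]); Taking the union: only the 5×6.5 cube is present, so the union is just that shape — boundary = 23.00 mm; the cylinder at (0, 7) is not intersected at this z (z outside [18, 37]); Taking the first minus the rest: none of the subtracted shapes is present at this height, so the result so far is unchanged — boundary = 23.00 mm. Overall, the cross-section is a single solid region. Total boundary length (outer) = 23.00 mm.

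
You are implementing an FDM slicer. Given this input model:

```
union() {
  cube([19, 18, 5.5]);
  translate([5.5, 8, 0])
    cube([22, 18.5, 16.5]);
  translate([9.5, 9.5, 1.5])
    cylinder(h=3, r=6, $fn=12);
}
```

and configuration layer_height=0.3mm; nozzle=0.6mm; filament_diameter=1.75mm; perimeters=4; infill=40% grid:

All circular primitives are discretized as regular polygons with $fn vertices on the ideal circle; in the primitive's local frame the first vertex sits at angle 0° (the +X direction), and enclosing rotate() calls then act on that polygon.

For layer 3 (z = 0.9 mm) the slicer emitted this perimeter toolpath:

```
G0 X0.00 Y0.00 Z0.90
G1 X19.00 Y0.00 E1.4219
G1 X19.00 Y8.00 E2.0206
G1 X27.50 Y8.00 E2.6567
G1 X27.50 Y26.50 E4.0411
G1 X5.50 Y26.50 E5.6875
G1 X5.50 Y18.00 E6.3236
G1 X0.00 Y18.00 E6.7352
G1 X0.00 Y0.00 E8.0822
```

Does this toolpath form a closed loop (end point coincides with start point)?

Start point (G0): (0.00, 0.00). End point (last G1): the path returns to the start — closed.

yes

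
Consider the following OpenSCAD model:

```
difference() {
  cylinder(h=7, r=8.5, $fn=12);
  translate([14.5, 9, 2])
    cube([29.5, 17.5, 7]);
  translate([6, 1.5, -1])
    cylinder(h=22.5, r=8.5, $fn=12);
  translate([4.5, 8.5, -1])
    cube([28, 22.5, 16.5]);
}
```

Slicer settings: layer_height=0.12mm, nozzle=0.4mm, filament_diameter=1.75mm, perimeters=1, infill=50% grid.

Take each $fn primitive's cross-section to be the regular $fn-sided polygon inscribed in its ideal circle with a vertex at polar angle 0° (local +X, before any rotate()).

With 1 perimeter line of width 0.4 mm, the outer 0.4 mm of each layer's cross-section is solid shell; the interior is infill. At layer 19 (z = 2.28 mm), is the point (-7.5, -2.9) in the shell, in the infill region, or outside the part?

At z = 2.28 mm: the cylinder: section is a regular 12-gon, circumradius r=8.5; the cube at (14.5, 9) is present — its section is the full 29.5×17.5 rectangle; the r=8.5 cylinder at (6, 1.5) gives a regular 12-gon of circumradius 8.5 (constant along its height); the cube at (4.5, 8.5) is present — its section is the full 28×22.5 rectangle; Taking the first minus the rest: starting from the r=8.5 cylinder, the 29.5×17.5 cube at (14.5, 9) misses the remaining region (no effect); the r=8.5 cylinder at (6, 1.5) partially overlaps it — only the 116.12 mm² overlap (of its 216.75 mm²) is removed, clipping the outline; the 28×22.5 cube at (4.5, 8.5) misses the remaining region (no effect) — 1 connected region. Overall, the cross-section is a single solid region. The nearest boundary edge runs (-7.36, -4.25)→(-8.50, 0.00); distance from the point to it = 0.22 mm. The point is inside the cross-section, 0.22 mm from the nearest boundary — within the 0.4 mm shell band (1 × 0.4).

shell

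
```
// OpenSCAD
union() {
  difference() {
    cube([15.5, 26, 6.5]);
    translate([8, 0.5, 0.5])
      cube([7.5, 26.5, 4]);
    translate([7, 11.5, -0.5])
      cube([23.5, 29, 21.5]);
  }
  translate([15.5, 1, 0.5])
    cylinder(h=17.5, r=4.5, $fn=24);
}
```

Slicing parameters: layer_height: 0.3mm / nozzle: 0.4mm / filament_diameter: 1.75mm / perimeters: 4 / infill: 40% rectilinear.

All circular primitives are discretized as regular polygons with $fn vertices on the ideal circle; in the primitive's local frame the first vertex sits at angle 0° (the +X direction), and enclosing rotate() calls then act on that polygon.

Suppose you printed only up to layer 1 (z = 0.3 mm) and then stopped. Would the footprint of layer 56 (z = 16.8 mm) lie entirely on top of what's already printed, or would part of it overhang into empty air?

Compare the two slices. At z = 0.3: the cube is present — its section is the full 15.5×26 rectangle (area 403.00 mm²); the cube at (8, 0.5) is not intersected at this z (z outside [0.5, 4.5]); the cube at (7, 11.5) is present — its section is the full 23.5×29 rectangle (area 681.50 mm²); Subtracting the remaining from the first: starting from the 15.5×26 cube (403.00 mm²), the 23.5×29 cube at (7, 11.5) partially overlaps it — only the 123.25 mm² overlap (of its 681.50 mm²) is removed, clipping the outline — area = 279.75 mm²; the cylinder at (15.5, 1) is not intersected at this z (z outside [0.5, 18]); Combining (union): only the result so far is present, so the union is just that shape — area = 279.75 mm². At z = 16.8: the cube is absent (z outside [0, 6.5]); the cube at (8, 0.5) does not reach this height (z outside [0.5, 4.5]); the cube at (7, 11.5) is present — its section is the full 23.5×29 rectangle (area 681.50 mm²); Subtracting the remaining from the first: the first operand is absent here, so nothing remains; the r=4.5 cylinder at (15.5, 1) gives a regular 24-gon of circumradius 4.5 (constant along its height) (area = (24/2)·4.500²·sin(360°/24) = 62.89 mm²); Taking the union: only the r=4.5 cylinder at (15.5, 1) is present, so the union is just that shape — area = 62.89 mm². Checking containment: at z = 16.8 the cross-section extends beyond the z = 0.3 cross-section by about 42.74 mm².

part overhangs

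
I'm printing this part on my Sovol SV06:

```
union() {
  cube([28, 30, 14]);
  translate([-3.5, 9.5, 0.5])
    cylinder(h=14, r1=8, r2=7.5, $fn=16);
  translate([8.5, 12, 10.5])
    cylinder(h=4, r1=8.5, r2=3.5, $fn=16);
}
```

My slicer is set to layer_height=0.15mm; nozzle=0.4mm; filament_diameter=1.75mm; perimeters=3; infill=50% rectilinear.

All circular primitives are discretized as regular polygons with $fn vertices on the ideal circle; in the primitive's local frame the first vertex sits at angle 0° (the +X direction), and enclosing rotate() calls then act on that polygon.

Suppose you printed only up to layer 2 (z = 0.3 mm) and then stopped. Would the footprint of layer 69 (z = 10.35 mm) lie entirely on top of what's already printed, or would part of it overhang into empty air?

Compare the two slices. At z = 0.3: the 28×30 cube contributes its full rectangle (area 840.00 mm²); the cone at (-3.5, 9.5) is not intersected at this z (z outside [0.5, 14.5]); the cone at (8.5, 12) is absent (z outside [10.5, 14.5]); Taking the union: only the 28×30 cube is present, so the union is just that shape — area = 840.00 mm². At z = 10.35: the cube is present — its section is the full 28×30 rectangle (area 840.00 mm²); the cone at (-3.5, 9.5) contributes a regular 16-gon of circumradius 7.648 (interpolated between r1=8 and r2=7.5 at t=0.704) (area = (16/2)·7.648²·sin(360°/16) = 179.08 mm²); the cone at (8.5, 12) is absent (z outside [10.5, 14.5]); Combining (union): the regions partially overlap — summed areas 1019.08 mm² minus the doubly-counted overlap 38.59 mm² gives 980.49 mm² — area = 980.49 mm². Checking containment: at z = 10.35 the cross-section extends beyond the z = 0.3 cross-section by about 140.49 mm².

part overhangs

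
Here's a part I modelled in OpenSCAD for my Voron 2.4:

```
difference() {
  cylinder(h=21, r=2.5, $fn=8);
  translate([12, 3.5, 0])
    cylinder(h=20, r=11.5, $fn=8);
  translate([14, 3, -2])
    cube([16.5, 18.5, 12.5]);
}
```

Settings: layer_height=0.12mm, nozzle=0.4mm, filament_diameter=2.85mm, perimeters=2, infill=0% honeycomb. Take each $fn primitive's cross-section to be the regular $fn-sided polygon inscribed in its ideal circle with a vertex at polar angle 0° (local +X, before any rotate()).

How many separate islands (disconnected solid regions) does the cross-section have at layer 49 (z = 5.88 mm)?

1

At z = 5.88 mm: the cylinder: section is a regular 8-gon, circumradius r=2.5; the r=11.5 cylinder at (12, 3.5) contributes a regular 8-gon of circumradius 11.5; the cube at (14, 3) is present — its section is the full 16.5×18.5 rectangle; Taking the first minus the rest: starting from the r=2.5 cylinder, the r=11.5 cylinder at (12, 3.5) partially overlaps it — only the 1.23 mm² overlap (of its 374.06 mm²) is removed, clipping the outline; the 16.5×18.5 cube at (14, 3) misses the remaining region (no effect) — 1 connected region. Overall, the cross-section is a single solid region. Island count = 1.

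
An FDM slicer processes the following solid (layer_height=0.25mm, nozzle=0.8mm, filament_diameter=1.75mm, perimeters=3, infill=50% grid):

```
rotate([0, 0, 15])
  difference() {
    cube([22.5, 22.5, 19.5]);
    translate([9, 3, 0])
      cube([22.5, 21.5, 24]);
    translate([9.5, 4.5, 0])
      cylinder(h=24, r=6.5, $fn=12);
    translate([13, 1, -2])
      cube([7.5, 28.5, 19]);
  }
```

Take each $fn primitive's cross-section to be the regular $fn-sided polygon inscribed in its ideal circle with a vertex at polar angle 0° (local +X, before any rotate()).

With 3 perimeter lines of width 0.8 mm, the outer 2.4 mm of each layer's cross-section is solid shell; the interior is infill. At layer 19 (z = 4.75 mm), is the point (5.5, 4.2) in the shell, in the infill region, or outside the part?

outside

At z = 4.75 mm: the cube is present — its section is the full 22.5×22.5 rectangle; the cube at (9, 3) is present — its section is the full 22.5×21.5 rectangle; the r=6.5 cylinder at (9.5, 4.5) gives a regular 12-gon of circumradius 6.5 (constant along its height); the cube at (13, 1) is present — its section is the full 7.5×28.5 rectangle; Subtracting the remaining from the first: starting from the 22.5×22.5 cube, the 22.5×21.5 cube at (9, 3) partially overlaps it — only the 263.25 mm² overlap (of its 483.75 mm²) is removed, clipping the outline; the r=6.5 cylinder at (9.5, 4.5) partially overlaps it — only the 70.20 mm² overlap (of its 126.75 mm²) is removed, clipping the outline; the 7.5×28.5 cube at (13, 1) partially overlaps it — only the 10.36 mm² overlap (of its 213.75 mm²) is removed, clipping the outline — 2 connected regions; (rotated 15° about Z; rotation is an isometry so areas/perimeters/island counts are preserved). Overall, the cross-section has 2 separate islands. Undo the 15° rotation: the query point maps to (6.400, 2.633) in the un-rotated model frame. The nearest boundary edge runs (3.87, 1.25)→(5.12, 0.00); distance from the point to it = 2.77 mm. The point is not inside any of the regions above, so it lies outside the cross-section (2.77 mm from the nearest boundary).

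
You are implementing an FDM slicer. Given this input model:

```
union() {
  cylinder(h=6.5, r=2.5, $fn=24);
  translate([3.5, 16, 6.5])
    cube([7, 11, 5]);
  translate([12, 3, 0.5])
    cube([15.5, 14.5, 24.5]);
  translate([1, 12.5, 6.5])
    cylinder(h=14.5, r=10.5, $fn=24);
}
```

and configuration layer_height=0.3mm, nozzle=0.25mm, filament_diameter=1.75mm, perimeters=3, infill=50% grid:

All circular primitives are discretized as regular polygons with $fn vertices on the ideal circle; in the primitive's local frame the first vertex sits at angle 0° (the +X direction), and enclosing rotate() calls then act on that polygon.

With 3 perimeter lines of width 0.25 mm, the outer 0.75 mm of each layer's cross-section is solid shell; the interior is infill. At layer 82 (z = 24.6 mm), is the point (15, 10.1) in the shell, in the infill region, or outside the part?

infill

At z = 24.6 mm: the cylinder does not reach this height (z outside [0, 6.5]); the cube at (3.5, 16) is absent (z outside [6.5, 11.5]); the cube at (12, 3) (footprint 15.5×14.5) is included at this height; the cylinder at (1, 12.5) is not intersected at this z (z outside [6.5, 21]); Merging all regions: only the 15.5×14.5 cube at (12, 3) is present, so the union is just that shape — 1 connected region. Overall, the cross-section is a single solid region. The nearest boundary edge runs (12.00, 17.50)→(12.00, 3.00); distance from the point to it = 3.00 mm. The point is inside the cross-section and 3.00 mm from the nearest boundary — more than the 0.75 mm shell width (3 × 0.25), so it's in the infill interior.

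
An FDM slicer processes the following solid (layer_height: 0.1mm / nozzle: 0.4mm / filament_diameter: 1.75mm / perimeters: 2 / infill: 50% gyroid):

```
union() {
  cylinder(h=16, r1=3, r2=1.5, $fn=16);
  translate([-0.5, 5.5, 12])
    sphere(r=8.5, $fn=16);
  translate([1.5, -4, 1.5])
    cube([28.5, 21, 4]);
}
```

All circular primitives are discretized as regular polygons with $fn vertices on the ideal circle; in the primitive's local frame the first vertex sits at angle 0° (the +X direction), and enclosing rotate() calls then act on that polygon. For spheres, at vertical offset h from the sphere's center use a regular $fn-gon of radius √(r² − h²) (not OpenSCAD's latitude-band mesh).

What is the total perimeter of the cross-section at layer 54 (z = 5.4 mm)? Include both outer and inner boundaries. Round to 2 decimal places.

109.48 mm

At z = 5.4 mm: the cone contributes a regular 16-gon of circumradius 2.494 (interpolated between r1=3 and r2=1.5 at t=0.338) (perimeter = 2·16·2.494·sin(180°/16) = 15.57 mm); the sphere at (-0.5, 5.5): section is a regular 16-gon, circumradius = √(r²−h²) = √(8.5²−6.6²) = 5.356 (perimeter = 2·16·5.356·sin(180°/16) = 33.44 mm); the cube at (1.5, -4) (footprint 28.5×21) is included at this height (perimeter 99.00 mm); Combining (union): the regions partially overlap (shared area 32.78 mm²), so the edge portions inside another operand are dropped and the merged outline is re-measured after clipping — boundary = 109.48 mm. Overall, the cross-section is a single solid region. Total boundary length (outer) = 109.48 mm.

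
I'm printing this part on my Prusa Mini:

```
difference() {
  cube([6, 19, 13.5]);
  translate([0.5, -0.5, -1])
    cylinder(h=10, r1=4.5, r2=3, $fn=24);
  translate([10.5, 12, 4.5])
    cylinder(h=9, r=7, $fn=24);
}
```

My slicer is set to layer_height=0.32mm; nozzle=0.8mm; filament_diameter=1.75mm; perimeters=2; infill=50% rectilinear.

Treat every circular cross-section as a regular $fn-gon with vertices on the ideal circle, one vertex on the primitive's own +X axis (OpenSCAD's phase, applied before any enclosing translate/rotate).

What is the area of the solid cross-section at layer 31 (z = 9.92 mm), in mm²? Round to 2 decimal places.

At z = 9.92 mm: the cube (footprint 6×19) is included at this height (area 114.00 mm²); the cone at (0.5, -0.5) is absent (z outside [-1, 9]); the cylinder at (10.5, 12): section is a regular 24-gon, circumradius r=7 (area = (24/2)·7.000²·sin(360°/24) = 152.19 mm²); After the difference (first − rest): starting from the 6×19 cube (114.00 mm²), the r=7 cylinder at (10.5, 12) partially overlaps it — only the 18.15 mm² overlap (of its 152.19 mm²) is removed, clipping the outline — area = 95.85 mm². Overall, the cross-section is a single solid region. Net area = 95.85 mm².

95.85 mm²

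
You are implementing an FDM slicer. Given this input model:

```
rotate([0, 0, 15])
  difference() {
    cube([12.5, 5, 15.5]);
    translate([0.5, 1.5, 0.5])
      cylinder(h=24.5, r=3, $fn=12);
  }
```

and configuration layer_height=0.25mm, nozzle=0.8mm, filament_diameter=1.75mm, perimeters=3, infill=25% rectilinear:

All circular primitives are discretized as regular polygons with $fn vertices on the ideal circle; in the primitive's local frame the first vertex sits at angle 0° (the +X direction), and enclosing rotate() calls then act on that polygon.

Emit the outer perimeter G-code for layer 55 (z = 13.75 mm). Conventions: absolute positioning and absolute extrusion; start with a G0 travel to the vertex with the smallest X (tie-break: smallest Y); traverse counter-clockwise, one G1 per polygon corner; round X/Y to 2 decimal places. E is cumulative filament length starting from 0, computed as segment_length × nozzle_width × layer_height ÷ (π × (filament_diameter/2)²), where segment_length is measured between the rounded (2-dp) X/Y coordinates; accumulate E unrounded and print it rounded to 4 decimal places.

G0 X-1.29 Y4.83 Z13.75
G1 X-1.13 Y4.22 E0.0524
G1 X-0.68 Y4.48 E0.0957
G1 X0.87 Y4.48 E0.2245
G1 X2.22 Y3.70 E0.3542
G1 X2.99 Y2.35 E0.4834
G1 X2.99 Y0.80 E0.6123
G1 X12.07 Y3.24 E1.3941
G1 X10.78 Y8.06 E1.8090
G1 X-1.29 Y4.83 E2.8479

At z = 13.75 mm: the cube (footprint 12.5×5) is included at this height; the cylinder at (0.5, 1.5): section is a regular 12-gon, circumradius r=3; Taking the first minus the rest: starting from the 12.5×5 cube, the r=3 cylinder at (0.5, 1.5) partially overlaps it — only the 13.17 mm² overlap (of its 27.00 mm²) is removed, clipping the outline — 1 connected region; (rotated 15° about Z; rotation is an isometry so areas/perimeters/island counts are preserved). The outline is a single polygon with 9 vertices. Extrusion per mm of travel: 0.8 × 0.25 / (π × 0.875²) = 0.083150. Accumulating E over each segment gives final E = 2.8479.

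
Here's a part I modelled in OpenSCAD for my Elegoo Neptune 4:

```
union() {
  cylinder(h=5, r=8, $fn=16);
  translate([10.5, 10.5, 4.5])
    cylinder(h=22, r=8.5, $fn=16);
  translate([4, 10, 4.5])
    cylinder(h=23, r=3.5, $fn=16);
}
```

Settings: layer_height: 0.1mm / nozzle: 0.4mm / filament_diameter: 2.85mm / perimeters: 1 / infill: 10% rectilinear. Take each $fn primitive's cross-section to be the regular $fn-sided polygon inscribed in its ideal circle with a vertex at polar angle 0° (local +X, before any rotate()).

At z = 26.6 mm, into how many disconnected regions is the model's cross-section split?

At z = 26.6 mm: the cylinder does not reach this height (z outside [0, 5]); the cylinder at (10.5, 10.5) does not reach this height (z outside [4.5, 26.5]); the r=3.5 cylinder at (4, 10) gives a regular 16-gon of circumradius 3.5 (constant along its height); Merging all regions: only the r=3.5 cylinder at (4, 10) is present, so the union is just that shape — 1 connected region. The result has 1 disconnected region.

1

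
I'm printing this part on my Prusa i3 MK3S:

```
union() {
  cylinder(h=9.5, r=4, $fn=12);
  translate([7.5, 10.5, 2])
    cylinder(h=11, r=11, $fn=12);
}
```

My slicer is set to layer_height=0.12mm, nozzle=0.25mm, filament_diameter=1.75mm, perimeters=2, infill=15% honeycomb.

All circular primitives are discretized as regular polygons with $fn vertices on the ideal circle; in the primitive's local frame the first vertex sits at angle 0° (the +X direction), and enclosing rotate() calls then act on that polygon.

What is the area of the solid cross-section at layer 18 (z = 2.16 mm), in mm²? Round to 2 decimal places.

403.92 mm²

At z = 2.16 mm: the r=4 cylinder gives a regular 12-gon of circumradius 4 (constant along its height) (area = (12/2)·4.000²·sin(360°/12) = 48.00 mm²); the r=11 cylinder at (7.5, 10.5) gives a regular 12-gon of circumradius 11 (constant along its height) (area = (12/2)·11.000²·sin(360°/12) = 363.00 mm²); Combining (union): the regions partially overlap — summed areas 411.00 mm² minus the doubly-counted overlap 7.08 mm² gives 403.92 mm² — area = 403.92 mm². Overall, the cross-section is a single solid region. Net area = 403.92 mm².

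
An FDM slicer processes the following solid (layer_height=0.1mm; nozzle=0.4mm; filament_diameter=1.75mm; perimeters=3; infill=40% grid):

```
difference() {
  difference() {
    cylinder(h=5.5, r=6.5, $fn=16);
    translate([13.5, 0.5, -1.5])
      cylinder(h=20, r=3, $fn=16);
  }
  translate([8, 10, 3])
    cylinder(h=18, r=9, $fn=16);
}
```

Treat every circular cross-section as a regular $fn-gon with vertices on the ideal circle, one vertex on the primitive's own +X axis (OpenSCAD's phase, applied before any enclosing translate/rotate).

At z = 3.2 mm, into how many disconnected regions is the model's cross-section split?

1

At z = 3.2 mm: the r=6.5 cylinder gives a regular 16-gon of circumradius 6.5 (constant along its height); the r=3 cylinder at (13.5, 0.5) gives a regular 16-gon of circumradius 3 (constant along its height); Taking the first minus the rest: starting from the r=6.5 cylinder, the r=3 cylinder at (13.5, 0.5) misses the remaining region (no effect) — 1 connected region; the r=9 cylinder at (8, 10) gives a regular 16-gon of circumradius 9 (constant along its height); After the difference (first − rest): starting from that combined region, the r=9 cylinder at (8, 10) partially overlaps it — only the 13.94 mm² overlap (of its 247.98 mm²) is removed, clipping the outline — 1 connected region. The result has 1 disconnected region.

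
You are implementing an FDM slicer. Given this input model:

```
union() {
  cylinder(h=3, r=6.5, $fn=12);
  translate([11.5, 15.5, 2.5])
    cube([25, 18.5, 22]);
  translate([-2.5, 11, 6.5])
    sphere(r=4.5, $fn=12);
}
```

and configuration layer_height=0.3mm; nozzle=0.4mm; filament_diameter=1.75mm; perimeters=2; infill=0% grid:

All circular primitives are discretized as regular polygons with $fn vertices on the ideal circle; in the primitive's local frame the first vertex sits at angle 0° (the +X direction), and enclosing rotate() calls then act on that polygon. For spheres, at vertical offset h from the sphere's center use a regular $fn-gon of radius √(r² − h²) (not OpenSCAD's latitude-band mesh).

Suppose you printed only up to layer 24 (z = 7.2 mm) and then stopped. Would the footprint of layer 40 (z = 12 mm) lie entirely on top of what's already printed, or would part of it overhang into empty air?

entirely on top

Compare the two slices. At z = 7.2: the cylinder is not intersected at this z (z outside [0, 3]); the cube at (11.5, 15.5) (footprint 25×18.5) is included at this height (area 462.50 mm²); the r=4.5 sphere at (-2.5, 11) slices to a regular 12-gon of circumradius 4.445 (√(r²−h²) with h=0.7 from center) (area = (12/2)·4.445²·sin(360°/12) = 59.28 mm²); Combining (union): the 2 present regions are separate (no shared area or edge), so areas and boundary lengths simply add and each stays a separate island — area = 521.78 mm². At z = 12: the cylinder does not reach this height (z outside [0, 3]); the cube at (11.5, 15.5) is present — its section is the full 25×18.5 rectangle (area 462.50 mm²); the sphere at (-2.5, 11) is absent (|z−center|=5.500 > r=4.5); Combining (union): only the 25×18.5 cube at (11.5, 15.5) is present, so the union is just that shape — area = 462.50 mm². Checking containment: the cross-section at z = 12 is a subset of the cross-section at z = 7.2.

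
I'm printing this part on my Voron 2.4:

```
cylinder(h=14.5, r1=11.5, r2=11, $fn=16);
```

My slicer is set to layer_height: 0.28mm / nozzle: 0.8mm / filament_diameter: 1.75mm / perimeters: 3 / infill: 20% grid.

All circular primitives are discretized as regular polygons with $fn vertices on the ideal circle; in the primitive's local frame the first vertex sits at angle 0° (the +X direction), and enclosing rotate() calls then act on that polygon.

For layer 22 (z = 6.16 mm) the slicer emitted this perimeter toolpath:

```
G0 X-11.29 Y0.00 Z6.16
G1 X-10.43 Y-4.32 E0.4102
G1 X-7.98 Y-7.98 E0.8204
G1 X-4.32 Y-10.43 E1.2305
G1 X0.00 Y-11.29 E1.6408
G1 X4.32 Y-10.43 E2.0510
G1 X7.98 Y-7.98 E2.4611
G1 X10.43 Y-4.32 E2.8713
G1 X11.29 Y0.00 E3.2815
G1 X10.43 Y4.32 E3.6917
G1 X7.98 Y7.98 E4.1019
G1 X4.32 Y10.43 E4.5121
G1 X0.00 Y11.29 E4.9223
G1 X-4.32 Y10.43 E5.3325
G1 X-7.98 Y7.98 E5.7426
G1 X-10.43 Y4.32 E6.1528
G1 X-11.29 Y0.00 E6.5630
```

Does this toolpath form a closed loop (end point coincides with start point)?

Start point (G0): (-11.29, 0.00). End point (last G1): the path returns to the start — closed.

yes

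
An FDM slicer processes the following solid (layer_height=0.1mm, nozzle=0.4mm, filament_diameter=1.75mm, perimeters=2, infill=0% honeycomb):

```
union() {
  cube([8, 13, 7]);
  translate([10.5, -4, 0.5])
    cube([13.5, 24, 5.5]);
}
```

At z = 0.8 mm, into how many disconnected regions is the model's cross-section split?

2

At z = 0.8 mm: the cube is present — its section is the full 8×13 rectangle; the cube at (10.5, -4) (footprint 13.5×24) is included at this height; Merging all regions: the 2 present regions are separate (no shared area or edge), so areas and boundary lengths simply add and each stays a separate island — 2 connected regions. The result has 2 disconnected regions.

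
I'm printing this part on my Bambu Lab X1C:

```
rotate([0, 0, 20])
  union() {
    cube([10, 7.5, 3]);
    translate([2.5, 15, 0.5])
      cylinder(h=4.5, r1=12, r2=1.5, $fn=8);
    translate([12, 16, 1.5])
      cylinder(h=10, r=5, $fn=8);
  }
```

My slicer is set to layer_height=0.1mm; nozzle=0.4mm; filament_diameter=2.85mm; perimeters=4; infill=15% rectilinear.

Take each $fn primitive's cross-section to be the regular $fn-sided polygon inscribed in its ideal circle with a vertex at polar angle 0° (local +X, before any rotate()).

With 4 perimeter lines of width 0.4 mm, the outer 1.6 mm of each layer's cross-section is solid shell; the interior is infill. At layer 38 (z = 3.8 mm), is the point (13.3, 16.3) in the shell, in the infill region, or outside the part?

At z = 3.8 mm: the cube is not intersected at this z (z outside [0, 3]); the cone at (2.5, 15) contributes a regular 8-gon of circumradius 4.300 (interpolated between r1=12 and r2=1.5 at t=0.733); the cylinder at (12, 16): section is a regular 8-gon, circumradius r=5; Combining (union): the 2 present regions are separate (no shared area or edge), so areas and boundary lengths simply add and each stays a separate island — 2 connected regions; (whole slice rotated 20° about Z — lengths, areas and connectivity unchanged). Overall, the cross-section has 2 separate islands. Undo the 20° rotation: the query point maps to (18.073, 10.768) in the un-rotated model frame. The nearest boundary edge runs (17.00, 16.00)→(15.54, 12.46); distance from the point to it = 3.05 mm. The point is not inside any of the regions above, so it lies outside the cross-section (3.05 mm from the nearest boundary).

outside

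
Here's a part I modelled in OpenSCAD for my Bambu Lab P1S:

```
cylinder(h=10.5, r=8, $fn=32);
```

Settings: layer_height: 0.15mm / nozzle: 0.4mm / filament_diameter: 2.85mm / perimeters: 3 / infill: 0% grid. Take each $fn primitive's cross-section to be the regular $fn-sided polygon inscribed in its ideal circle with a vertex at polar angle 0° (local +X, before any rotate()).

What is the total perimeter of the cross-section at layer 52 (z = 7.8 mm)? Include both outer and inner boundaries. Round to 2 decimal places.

50.18 mm

At z = 7.8 mm: the cylinder: section is a regular 32-gon, circumradius r=8 (perimeter = 2·32·8.000·sin(180°/32) = 50.18 mm). Overall, the cross-section is a single solid region. Total boundary length (outer) = 50.18 mm.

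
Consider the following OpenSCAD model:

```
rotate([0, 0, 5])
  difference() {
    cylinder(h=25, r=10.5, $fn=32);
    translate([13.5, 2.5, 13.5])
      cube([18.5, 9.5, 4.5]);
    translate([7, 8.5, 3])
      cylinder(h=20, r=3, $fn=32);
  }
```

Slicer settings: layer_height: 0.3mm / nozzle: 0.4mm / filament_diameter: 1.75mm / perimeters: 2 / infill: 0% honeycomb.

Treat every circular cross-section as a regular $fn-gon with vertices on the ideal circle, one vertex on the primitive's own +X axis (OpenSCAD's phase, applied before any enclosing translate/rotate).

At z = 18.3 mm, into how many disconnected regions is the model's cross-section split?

At z = 18.3 mm: the r=10.5 cylinder gives a regular 32-gon of circumradius 10.5 (constant along its height); the cube at (13.5, 2.5) does not reach this height (z outside [13.5, 18]); the cylinder at (7, 8.5): section is a regular 32-gon, circumradius r=3; Taking the first minus the rest: starting from the r=10.5 cylinder, the r=3 cylinder at (7, 8.5) partially overlaps it — only the 10.01 mm² overlap (of its 28.09 mm²) is removed, clipping the outline — 1 connected region; (whole slice rotated 5° about Z — lengths, areas and connectivity unchanged). The result has 1 disconnected region.

1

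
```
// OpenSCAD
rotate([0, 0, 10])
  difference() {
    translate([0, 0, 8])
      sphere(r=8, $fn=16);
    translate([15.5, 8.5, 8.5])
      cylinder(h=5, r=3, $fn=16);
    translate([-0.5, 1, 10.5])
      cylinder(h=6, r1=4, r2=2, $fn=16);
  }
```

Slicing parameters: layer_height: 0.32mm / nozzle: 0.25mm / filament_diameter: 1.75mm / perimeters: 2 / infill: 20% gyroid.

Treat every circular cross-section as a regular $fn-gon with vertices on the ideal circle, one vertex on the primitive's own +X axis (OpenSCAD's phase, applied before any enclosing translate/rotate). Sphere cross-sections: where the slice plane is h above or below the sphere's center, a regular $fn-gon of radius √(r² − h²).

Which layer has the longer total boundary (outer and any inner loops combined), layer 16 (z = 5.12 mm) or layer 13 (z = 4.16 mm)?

Layer 16 (z = 5.12): the r=8 sphere slices to a regular 16-gon of circumradius 7.464 (√(r²−h²) with h=2.88 from center) (perimeter = 2·16·7.464·sin(180°/16) = 46.59 mm); the cylinder at (15.5, 8.5) is absent (z outside [8.5, 13.5]); the cone at (-0.5, 1) does not reach this height (z outside [10.5, 16.5]); Subtracting the remaining from the first: none of the subtracted shapes is present at this height, so the r=8 sphere is unchanged — boundary = 46.59 mm; (whole slice rotated 10° about Z — lengths, areas and connectivity unchanged). So its perimeter = 46.59 mm. Layer 13 (z = 4.16): the sphere: section is a regular 16-gon, circumradius = √(r²−h²) = √(8²−3.84²) = 7.018 (perimeter = 2·16·7.018·sin(180°/16) = 43.81 mm); the cylinder at (15.5, 8.5) is not intersected at this z (z outside [8.5, 13.5]); the cone at (-0.5, 1) does not reach this height (z outside [10.5, 16.5]); Subtracting the remaining from the first: none of the subtracted shapes is present at this height, so the r=8 sphere is unchanged — boundary = 43.81 mm; (whole slice rotated 10° about Z — lengths, areas and connectivity unchanged). So its perimeter = 43.81 mm. Layer 16 is larger (46.59 vs 43.81 mm).

layer 16 (z = 5.12 mm)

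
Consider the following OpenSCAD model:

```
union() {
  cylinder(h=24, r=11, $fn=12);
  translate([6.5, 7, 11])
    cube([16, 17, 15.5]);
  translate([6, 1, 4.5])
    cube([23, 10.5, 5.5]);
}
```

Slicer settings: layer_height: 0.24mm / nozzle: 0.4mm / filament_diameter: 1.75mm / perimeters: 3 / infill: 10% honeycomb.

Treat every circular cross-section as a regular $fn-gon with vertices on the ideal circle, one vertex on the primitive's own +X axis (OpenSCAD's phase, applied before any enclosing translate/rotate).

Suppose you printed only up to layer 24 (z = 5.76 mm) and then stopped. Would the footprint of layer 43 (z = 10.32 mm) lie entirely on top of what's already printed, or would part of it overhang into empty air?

entirely on top

Compare the two slices. At z = 5.76: the r=11 cylinder gives a regular 12-gon of circumradius 11 (constant along its height) (area = (12/2)·11.000²·sin(360°/12) = 363.00 mm²); the cube at (6.5, 7) is absent (z outside [11, 26.5]); the cube at (6, 1) is present — its section is the full 23×10.5 rectangle (area 241.50 mm²); Merging all regions: the regions partially overlap — summed areas 604.50 mm² minus the doubly-counted overlap 24.80 mm² gives 579.70 mm² — area = 579.70 mm². At z = 10.32: the r=11 cylinder contributes a regular 12-gon of circumradius 11 (area = (12/2)·11.000²·sin(360°/12) = 363.00 mm²); the cube at (6.5, 7) is not intersected at this z (z outside [11, 26.5]); the cube at (6, 1) is not intersected at this z (z outside [4.5, 10]); Combining (union): only the r=11 cylinder is present, so the union is just that shape — area = 363.00 mm². Checking containment: the cross-section at z = 10.32 is a subset of the cross-section at z = 5.76.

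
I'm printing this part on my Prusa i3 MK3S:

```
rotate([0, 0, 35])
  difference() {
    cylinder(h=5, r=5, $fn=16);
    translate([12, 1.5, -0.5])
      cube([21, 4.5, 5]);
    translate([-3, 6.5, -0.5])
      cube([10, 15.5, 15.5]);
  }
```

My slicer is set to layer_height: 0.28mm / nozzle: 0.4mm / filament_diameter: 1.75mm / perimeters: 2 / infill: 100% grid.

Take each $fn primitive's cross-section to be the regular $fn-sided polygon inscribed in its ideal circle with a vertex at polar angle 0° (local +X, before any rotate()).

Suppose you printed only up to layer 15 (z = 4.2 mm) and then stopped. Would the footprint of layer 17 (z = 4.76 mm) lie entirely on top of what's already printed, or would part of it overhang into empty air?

Compare the two slices. At z = 4.2: the r=5 cylinder gives a regular 16-gon of circumradius 5 (constant along its height) (area = (16/2)·5.000²·sin(360°/16) = 76.54 mm²); the 21×4.5 cube at (12, 1.5) contributes its full rectangle (area 94.50 mm²); the cube at (-3, 6.5) (footprint 10×15.5) is included at this height (area 155.00 mm²); After the difference (first − rest): starting from the r=5 cylinder (76.54 mm²), the 21×4.5 cube at (12, 1.5) misses the remaining region (no effect); the 10×15.5 cube at (-3, 6.5) misses the remaining region (no effect) — area = 76.54 mm²; (whole slice rotated 35° about Z — lengths, areas and connectivity unchanged). At z = 4.76: the cylinder: section is a regular 16-gon, circumradius r=5 (area = (16/2)·5.000²·sin(360°/16) = 76.54 mm²); the cube at (12, 1.5) is not intersected at this z (z outside [-0.5, 4.5]); the 10×15.5 cube at (-3, 6.5) contributes its full rectangle (area 155.00 mm²); After the difference (first − rest): starting from the r=5 cylinder (76.54 mm²), the 10×15.5 cube at (-3, 6.5) misses the remaining region (no effect) — area = 76.54 mm²; (whole slice rotated 35° about Z — lengths, areas and connectivity unchanged). Checking containment: the cross-section at z = 4.76 is a subset of the cross-section at z = 4.2.

entirely on top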